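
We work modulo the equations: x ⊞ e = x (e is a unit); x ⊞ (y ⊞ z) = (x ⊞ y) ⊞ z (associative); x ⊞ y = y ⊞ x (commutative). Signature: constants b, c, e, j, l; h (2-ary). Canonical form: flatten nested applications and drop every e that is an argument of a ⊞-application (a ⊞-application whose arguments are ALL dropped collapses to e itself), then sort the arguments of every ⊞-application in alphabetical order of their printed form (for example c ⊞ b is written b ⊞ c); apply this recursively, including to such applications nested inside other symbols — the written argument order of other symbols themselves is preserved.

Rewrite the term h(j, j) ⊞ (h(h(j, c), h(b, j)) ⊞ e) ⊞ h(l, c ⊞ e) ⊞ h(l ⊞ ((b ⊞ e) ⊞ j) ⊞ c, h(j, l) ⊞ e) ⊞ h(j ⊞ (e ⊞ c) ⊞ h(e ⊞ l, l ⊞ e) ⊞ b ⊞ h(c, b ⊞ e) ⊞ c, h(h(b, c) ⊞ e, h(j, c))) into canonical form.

Merge nested applications:  h(j, j) ⊞ h(h(j, c), h(b, j)) ⊞ e ⊞ h(l, c ⊞ e) ⊞ h(l ⊞ ((b ⊞ e) ⊞ j) ⊞ c, h(j, l) ⊞ e) ⊞ h(j ⊞ (e ⊞ c) ⊞ h(e ⊞ l, l ⊞ e) ⊞ b ⊞ h(c, b ⊞ e) ⊞ c, h(h(b, c) ⊞ e, h(j, c)))
Simplify inside:  h(l, c ⊞ e)  →  h(l, c)
Simplify inside:  h(l ⊞ ((b ⊞ e) ⊞ j) ⊞ c, h(j, l) ⊞ e)  →  h(b ⊞ c ⊞ j ⊞ l, h(j, l))
Canonicalize subterm:  h(j ⊞ (e ⊞ c) ⊞ h(e ⊞ l, l ⊞ e) ⊞ b ⊞ h(c, b ⊞ e) ⊞ c, h(h(b, c) ⊞ e, h(j, c)))  →  h(b ⊞ c ⊞ c ⊞ h(c, b) ⊞ h(l, l) ⊞ j, h(h(b, c), h(j, c)))
Drop the unit:  drop e
Sort:  h(b ⊞ c ⊞ c ⊞ h(c, b) ⊞ h(l, l) ⊞ j, h(h(b, c), h(j, c))) ⊞ h(b ⊞ c ⊞ j ⊞ l, h(j, l)) ⊞ h(h(j, c), h(b, j)) ⊞ h(j, j) ⊞ h(l, c)

Answer: h(b ⊞ c ⊞ c ⊞ h(c, b) ⊞ h(l, l) ⊞ j, h(h(b, c), h(j, c))) ⊞ h(b ⊞ c ⊞ j ⊞ l, h(j, l)) ⊞ h(h(j, c), h(b, j)) ⊞ h(j, j) ⊞ h(l, c)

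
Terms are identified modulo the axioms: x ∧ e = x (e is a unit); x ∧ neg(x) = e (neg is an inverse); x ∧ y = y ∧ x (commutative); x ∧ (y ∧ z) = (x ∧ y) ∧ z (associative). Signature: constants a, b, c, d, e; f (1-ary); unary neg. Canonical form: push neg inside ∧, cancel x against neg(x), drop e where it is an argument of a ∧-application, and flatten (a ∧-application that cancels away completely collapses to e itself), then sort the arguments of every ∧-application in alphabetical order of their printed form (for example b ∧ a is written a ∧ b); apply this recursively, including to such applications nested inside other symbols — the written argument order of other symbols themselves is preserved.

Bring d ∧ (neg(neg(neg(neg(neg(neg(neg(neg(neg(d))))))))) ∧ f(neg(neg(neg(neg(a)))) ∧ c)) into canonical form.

Push neg inside:  distribute neg over ∧ and collapse double neg
Cancel inverse pairs:  d cancels
Collect terms:  f(a ∧ c)

Answer: f(a ∧ c)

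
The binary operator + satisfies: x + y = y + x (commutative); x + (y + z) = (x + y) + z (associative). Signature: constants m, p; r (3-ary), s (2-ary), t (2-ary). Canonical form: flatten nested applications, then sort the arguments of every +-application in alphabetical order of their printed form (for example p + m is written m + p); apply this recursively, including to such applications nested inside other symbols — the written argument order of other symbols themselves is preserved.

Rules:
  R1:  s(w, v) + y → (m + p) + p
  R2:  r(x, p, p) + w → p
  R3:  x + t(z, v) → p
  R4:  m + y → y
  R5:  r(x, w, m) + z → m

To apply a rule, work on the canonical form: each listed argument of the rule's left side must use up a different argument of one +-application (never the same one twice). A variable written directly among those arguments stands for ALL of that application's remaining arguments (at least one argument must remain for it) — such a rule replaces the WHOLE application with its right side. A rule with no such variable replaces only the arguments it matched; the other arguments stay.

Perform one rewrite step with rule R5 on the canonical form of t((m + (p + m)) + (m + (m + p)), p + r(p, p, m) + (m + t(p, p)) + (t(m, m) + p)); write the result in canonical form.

Canonical form:  t(m + m + m + m + p + p, m + p + p + r(p, p, m) + t(m, m) + t(p, p))
R5 matches:  uses r(p, p, m);  w := p, x := p, z := m + p + p + t(m, m) + t(p, p)
Every leftover argument binds to the variable; the entire application is replaced.
Result:  t(m + m + m + m + p + p, m)

Answer: t(m + m + m + m + p + p, m)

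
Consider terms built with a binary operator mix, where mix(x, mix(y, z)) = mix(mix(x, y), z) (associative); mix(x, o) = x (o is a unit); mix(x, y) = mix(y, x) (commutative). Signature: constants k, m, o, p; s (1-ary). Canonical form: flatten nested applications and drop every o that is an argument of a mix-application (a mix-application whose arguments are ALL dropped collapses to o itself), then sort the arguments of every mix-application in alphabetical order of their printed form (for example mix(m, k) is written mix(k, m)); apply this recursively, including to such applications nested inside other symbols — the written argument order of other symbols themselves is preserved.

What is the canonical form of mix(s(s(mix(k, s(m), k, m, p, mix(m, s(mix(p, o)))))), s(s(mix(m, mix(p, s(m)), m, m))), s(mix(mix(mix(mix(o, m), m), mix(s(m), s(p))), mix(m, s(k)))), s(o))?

Answer: mix(s(mix(m, m, m, s(k), s(m), s(p))), s(o), s(s(mix(k, k, m, m, p, s(m), s(p)))), s(s(mix(m, m, m, p, s(m)))))

Derivation:
Canonicalize subterm:  s(s(mix(k, s(m), k, m, p, mix(m, s(mix(p, o))))))  →  s(s(mix(k, k, m, m, p, s(m), s(p))))
Inside:  s(s(mix(m, mix(p, s(m)), m, m)))  →  s(s(mix(m, m, m, p, s(m))))
Canonicalize subterm:  s(mix(mix(mix(mix(o, m), m), mix(s(m), s(p))), mix(m, s(k))))  →  s(mix(m, m, m, s(k), s(m), s(p)))
Order the arguments:  mix(s(mix(m, m, m, s(k), s(m), s(p))), s(o), s(s(mix(k, k, m, m, p, s(m), s(p)))), s(s(mix(m, m, m, p, s(m)))))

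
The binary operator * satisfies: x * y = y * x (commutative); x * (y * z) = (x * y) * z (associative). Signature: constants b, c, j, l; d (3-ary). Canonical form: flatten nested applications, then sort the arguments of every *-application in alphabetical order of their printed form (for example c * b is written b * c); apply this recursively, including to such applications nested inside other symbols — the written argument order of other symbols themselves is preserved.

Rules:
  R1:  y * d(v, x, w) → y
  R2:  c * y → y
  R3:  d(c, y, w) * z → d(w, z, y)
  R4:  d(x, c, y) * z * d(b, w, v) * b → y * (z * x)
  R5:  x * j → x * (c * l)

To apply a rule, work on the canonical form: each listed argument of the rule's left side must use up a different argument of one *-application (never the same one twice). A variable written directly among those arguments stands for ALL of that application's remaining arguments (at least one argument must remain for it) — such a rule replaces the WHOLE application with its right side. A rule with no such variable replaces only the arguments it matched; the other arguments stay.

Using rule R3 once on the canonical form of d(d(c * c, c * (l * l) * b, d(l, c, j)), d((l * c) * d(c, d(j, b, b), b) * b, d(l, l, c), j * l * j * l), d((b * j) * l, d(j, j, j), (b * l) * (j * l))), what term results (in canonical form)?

Answer: d(d(c * c, b * c * l * l, d(l, c, j)), d(d(b, b * c * l, d(j, b, b)), d(l, l, c), j * j * l * l), d(b * j * l, d(j, j, j), b * j * l * l))

Derivation:
Canonical form:  d(d(c * c, b * c * l * l, d(l, c, j)), d(b * c * d(c, d(j, b, b), b) * l, d(l, l, c), j * j * l * l), d(b * j * l, d(j, j, j), b * j * l * l))
R3 matches:  uses d(c, d(j, b, b), b);  w := b, y := d(j, b, b), z := b * c * l
The variable takes the whole remainder — replace the entire application.
Result:  d(d(c * c, b * c * l * l, d(l, c, j)), d(d(b, b * c * l, d(j, b, b)), d(l, l, c), j * j * l * l), d(b * j * l, d(j, j, j), b * j * l * l))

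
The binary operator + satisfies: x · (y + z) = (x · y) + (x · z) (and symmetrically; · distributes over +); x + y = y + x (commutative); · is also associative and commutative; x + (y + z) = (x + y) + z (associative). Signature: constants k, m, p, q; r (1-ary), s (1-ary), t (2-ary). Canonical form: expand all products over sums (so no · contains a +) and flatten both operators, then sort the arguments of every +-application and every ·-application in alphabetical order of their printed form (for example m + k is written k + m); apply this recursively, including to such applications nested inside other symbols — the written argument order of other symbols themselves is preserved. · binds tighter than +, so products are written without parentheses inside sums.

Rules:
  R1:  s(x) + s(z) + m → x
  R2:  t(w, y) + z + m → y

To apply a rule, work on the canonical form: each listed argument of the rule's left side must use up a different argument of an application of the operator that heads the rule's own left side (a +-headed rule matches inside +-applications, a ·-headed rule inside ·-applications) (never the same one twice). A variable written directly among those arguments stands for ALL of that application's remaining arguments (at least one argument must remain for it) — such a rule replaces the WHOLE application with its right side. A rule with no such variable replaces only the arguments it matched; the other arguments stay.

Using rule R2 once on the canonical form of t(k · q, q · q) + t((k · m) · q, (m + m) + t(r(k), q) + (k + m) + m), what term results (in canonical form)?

Answer: t(k · m · q, q) + t(k · q, q · q)

Derivation:
Canonical form:  t(k · m · q, k + m + m + m + m + t(r(k), q)) + t(k · q, q · q)
Apply R2:  consuming m, t(r(k), q);  w := r(k), y := q, z := k + m + m + m
The variable takes the whole remainder — replace the entire application.
Giving:  t(k · m · q, q) + t(k · q, q · q)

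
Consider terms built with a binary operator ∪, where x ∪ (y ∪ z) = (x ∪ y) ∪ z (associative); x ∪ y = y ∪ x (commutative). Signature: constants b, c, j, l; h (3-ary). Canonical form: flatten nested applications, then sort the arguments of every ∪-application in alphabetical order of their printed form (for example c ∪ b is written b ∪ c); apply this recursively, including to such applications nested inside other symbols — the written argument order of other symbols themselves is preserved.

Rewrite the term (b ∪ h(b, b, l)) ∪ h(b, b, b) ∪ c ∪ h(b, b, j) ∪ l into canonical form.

Merge nested applications:  b ∪ h(b, b, l) ∪ h(b, b, b) ∪ c ∪ h(b, b, j) ∪ l
Order the arguments:  b ∪ c ∪ h(b, b, b) ∪ h(b, b, j) ∪ h(b, b, l) ∪ l

Answer: b ∪ c ∪ h(b, b, b) ∪ h(b, b, j) ∪ h(b, b, l) ∪ l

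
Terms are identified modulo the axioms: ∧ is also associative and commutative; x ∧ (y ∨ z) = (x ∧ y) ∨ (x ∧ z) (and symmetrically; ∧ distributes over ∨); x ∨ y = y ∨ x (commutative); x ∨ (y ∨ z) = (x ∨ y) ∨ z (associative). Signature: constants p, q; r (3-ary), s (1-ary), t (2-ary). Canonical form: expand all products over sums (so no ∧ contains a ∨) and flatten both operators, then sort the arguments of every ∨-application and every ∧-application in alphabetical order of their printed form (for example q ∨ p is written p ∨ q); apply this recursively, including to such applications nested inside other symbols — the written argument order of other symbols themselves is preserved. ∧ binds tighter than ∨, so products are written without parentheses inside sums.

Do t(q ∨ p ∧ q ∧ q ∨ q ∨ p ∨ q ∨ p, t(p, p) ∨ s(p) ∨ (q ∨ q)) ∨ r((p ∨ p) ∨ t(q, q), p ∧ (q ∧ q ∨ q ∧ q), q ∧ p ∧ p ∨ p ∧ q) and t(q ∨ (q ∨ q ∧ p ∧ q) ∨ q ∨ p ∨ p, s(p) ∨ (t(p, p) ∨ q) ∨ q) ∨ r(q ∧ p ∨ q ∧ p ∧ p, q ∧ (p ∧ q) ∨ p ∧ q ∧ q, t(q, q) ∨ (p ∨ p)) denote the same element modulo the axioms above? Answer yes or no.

Answer: no — r(p ∨ p ∨ t(q, q), p ∧ q ∧ q ∨ p ∧ q ∧ q, p ∧ p ∧ q ∨ p ∧ q) ∨ t(p ∨ p ∨ p ∧ q ∧ q ∨ q ∨ q ∨ q, q ∨ q ∨ s(p) ∨ t(p, p)) vs r(p ∧ p ∧ q ∨ p ∧ q, p ∧ q ∧ q ∨ p ∧ q ∧ q, p ∨ p ∨ t(q, q)) ∨ t(p ∨ p ∨ p ∧ q ∧ q ∨ q ∨ q ∨ q, q ∨ q ∨ s(p) ∨ t(p, p))

Derivation:
Left:  t(q ∨ p ∧ q ∧ q ∨ q ∨ p ∨ q ∨ p, t(p, p) ∨ s(p) ∨ (q ∨ q)) ∨ r((p ∨ p) ∨ t(q, q), p ∧ (q ∧ q ∨ q ∧ q), q ∧ p ∧ p ∨ p ∧ q)
  Expand:  t(p ∨ p ∨ p ∧ q ∧ q ∨ q ∨ q ∨ q, q ∨ q ∨ s(p) ∨ t(p, p)) ∨ r(p ∨ p ∨ t(q, q), p ∧ q ∧ q ∨ p ∧ q ∧ q, p ∧ p ∧ q ∨ p ∧ q)
  Sort:  r(p ∨ p ∨ t(q, q), p ∧ q ∧ q ∨ p ∧ q ∧ q, p ∧ p ∧ q ∨ p ∧ q) ∨ t(p ∨ p ∨ p ∧ q ∧ q ∨ q ∨ q ∨ q, q ∨ q ∨ s(p) ∨ t(p, p))
Right:  t(q ∨ (q ∨ q ∧ p ∧ q) ∨ q ∨ p ∨ p, s(p) ∨ (t(p, p) ∨ q) ∨ q) ∨ r(q ∧ p ∨ q ∧ p ∧ p, q ∧ (p ∧ q) ∨ p ∧ q ∧ q, t(q, q) ∨ (p ∨ p))
  Un-nest:  t(p ∨ p ∨ p ∧ q ∧ q ∨ q ∨ q ∨ q, q ∨ q ∨ s(p) ∨ t(p, p)) ∨ r(p ∧ p ∧ q ∨ p ∧ q, p ∧ q ∧ q ∨ p ∧ q ∧ q, p ∨ p ∨ t(q, q))
  Sort arguments:  r(p ∧ p ∧ q ∨ p ∧ q, p ∧ q ∧ q ∨ p ∧ q ∧ q, p ∨ p ∨ t(q, q)) ∨ t(p ∨ p ∨ p ∧ q ∧ q ∨ q ∨ q ∨ q, q ∨ q ∨ s(p) ∨ t(p, p))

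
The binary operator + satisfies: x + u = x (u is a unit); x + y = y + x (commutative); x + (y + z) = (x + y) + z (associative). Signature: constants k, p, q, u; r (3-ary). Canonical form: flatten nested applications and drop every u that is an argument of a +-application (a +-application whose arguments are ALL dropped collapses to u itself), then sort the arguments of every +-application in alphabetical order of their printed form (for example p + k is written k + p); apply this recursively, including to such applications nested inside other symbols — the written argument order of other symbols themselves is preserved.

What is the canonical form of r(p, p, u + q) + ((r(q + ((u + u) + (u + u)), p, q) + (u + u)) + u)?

Un-nest:  r(p, p, u + q) + r(q + ((u + u) + (u + u)), p, q) + u + u + u
Inside:  r(p, p, u + q)  →  r(p, p, q)
Inside:  r(q + ((u + u) + (u + u)), p, q)  →  r(q, p, q)
Drop the unit:  drop u (×3)
Sort arguments:  r(p, p, q) + r(q, p, q)

Answer: r(p, p, q) + r(q, p, q)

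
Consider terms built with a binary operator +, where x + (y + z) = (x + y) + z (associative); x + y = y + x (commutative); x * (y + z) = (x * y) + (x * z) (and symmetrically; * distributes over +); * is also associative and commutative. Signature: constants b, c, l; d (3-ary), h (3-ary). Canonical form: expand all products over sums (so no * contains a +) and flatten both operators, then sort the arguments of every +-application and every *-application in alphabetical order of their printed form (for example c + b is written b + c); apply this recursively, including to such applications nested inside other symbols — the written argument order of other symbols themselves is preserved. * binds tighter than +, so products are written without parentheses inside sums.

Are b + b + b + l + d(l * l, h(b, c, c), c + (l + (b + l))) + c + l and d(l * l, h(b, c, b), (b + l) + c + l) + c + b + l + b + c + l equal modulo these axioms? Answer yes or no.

Left:  b + b + b + l + d(l * l, h(b, c, c), c + (l + (b + l))) + c + l
  Merge nested applications:  b + b + b + l + d(l * l, h(b, c, c), b + c + l + l) + c + l
  Sort:  b + b + b + c + d(l * l, h(b, c, c), b + c + l + l) + l + l
Right:  d(l * l, h(b, c, b), (b + l) + c + l) + c + b + l + b + c + l
  Merge nested applications:  d(l * l, h(b, c, b), b + c + l + l) + c + b + l + b + c + l
  Order the arguments:  b + b + c + c + d(l * l, h(b, c, b), b + c + l + l) + l + l

Answer: no — b + b + b + c + d(l * l, h(b, c, c), b + c + l + l) + l + l vs b + b + c + c + d(l * l, h(b, c, b), b + c + l + l) + l + l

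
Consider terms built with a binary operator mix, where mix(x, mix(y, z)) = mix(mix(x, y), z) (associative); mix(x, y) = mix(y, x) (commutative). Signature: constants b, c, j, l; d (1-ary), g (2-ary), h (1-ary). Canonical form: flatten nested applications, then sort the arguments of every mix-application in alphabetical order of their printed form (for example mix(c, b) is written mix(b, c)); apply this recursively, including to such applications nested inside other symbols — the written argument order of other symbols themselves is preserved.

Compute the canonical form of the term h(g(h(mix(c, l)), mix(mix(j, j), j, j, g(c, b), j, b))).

Answer: h(g(h(mix(c, l)), mix(b, g(c, b), j, j, j, j, j)))

Derivation:
Descend into:  mix(mix(j, j), j, j, g(c, b), j, b)
Merge nested applications:  mix(j, j, j, j, g(c, b), j, b)
Sort arguments:  mix(b, g(c, b), j, j, j, j, j)
Put back:  h(g(h(mix(c, l)), mix(b, g(c, b), j, j, j, j, j)))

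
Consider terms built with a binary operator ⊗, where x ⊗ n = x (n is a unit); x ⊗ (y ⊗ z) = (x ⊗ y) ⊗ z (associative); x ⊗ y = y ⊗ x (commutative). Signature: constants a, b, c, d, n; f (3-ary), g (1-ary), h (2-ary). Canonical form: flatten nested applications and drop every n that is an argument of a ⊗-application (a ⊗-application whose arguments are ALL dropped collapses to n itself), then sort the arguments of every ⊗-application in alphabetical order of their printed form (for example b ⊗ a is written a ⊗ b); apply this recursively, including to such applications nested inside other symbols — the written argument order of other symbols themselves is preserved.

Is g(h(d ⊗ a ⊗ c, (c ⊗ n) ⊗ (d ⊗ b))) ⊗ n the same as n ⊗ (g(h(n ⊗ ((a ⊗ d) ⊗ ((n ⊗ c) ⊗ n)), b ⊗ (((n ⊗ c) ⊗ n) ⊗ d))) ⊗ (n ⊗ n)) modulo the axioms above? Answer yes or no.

Answer: yes — both canonical forms are g(h(a ⊗ c ⊗ d, b ⊗ c ⊗ d))

Derivation:
Left:  g(h(d ⊗ a ⊗ c, (c ⊗ n) ⊗ (d ⊗ b))) ⊗ n
  Canonicalize subterm:  g(h(d ⊗ a ⊗ c, (c ⊗ n) ⊗ (d ⊗ b)))  →  g(h(a ⊗ c ⊗ d, b ⊗ c ⊗ d))
  Unit:  drop n
  Sort:  g(h(a ⊗ c ⊗ d, b ⊗ c ⊗ d))
Right:  n ⊗ (g(h(n ⊗ ((a ⊗ d) ⊗ ((n ⊗ c) ⊗ n)), b ⊗ (((n ⊗ c) ⊗ n) ⊗ d))) ⊗ (n ⊗ n))
  Un-nest:  n ⊗ g(h(n ⊗ ((a ⊗ d) ⊗ ((n ⊗ c) ⊗ n)), b ⊗ (((n ⊗ c) ⊗ n) ⊗ d))) ⊗ n ⊗ n
  Inside:  g(h(n ⊗ ((a ⊗ d) ⊗ ((n ⊗ c) ⊗ n)), b ⊗ (((n ⊗ c) ⊗ n) ⊗ d)))  →  g(h(a ⊗ c ⊗ d, b ⊗ c ⊗ d))
  Unit:  drop n (×3)
  Sort:  g(h(a ⊗ c ⊗ d, b ⊗ c ⊗ d))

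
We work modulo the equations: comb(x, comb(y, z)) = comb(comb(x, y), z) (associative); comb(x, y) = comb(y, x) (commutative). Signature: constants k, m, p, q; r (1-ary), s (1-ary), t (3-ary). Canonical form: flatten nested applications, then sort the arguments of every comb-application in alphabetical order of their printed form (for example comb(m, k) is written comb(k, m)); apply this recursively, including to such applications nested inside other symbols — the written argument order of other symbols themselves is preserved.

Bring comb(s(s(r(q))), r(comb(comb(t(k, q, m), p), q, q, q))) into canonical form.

Answer: comb(r(comb(p, q, q, q, t(k, q, m))), s(s(r(q))))

Derivation:
Simplify inside:  r(comb(comb(t(k, q, m), p), q, q, q))  →  r(comb(p, q, q, q, t(k, q, m)))
Sort arguments:  comb(r(comb(p, q, q, q, t(k, q, m))), s(s(r(q))))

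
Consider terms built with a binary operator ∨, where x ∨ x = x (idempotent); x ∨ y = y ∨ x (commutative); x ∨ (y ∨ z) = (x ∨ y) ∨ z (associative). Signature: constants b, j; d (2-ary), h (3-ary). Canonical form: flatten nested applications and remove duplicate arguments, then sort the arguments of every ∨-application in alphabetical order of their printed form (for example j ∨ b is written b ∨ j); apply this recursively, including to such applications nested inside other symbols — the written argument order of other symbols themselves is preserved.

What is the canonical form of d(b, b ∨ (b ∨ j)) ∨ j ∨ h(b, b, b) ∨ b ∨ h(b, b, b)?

Answer: b ∨ d(b, b ∨ j) ∨ h(b, b, b) ∨ j

Derivation:
Inside:  d(b, b ∨ (b ∨ j))  →  d(b, b ∨ j)
Drop duplicates:  drop duplicate h(b, b, b)
Sort:  b ∨ d(b, b ∨ j) ∨ h(b, b, b) ∨ j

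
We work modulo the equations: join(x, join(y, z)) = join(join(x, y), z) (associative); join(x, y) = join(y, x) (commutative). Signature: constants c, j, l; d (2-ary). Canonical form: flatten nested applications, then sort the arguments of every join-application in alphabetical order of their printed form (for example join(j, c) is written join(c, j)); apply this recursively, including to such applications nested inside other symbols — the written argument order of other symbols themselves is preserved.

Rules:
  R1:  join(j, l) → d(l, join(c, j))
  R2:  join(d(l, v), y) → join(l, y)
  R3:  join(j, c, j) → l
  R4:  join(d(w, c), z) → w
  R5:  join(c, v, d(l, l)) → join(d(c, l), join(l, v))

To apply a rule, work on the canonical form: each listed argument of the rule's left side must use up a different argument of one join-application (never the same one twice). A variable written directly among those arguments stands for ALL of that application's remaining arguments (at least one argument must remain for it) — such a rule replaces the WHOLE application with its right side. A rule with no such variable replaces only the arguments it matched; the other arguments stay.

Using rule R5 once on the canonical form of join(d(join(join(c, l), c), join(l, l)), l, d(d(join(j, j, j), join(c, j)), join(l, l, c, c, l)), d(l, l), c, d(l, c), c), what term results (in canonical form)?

Canonical form:  join(c, c, d(d(join(j, j, j), join(c, j)), join(c, c, l, l, l)), d(join(c, c, l), join(l, l)), d(l, c), d(l, l), l)
Apply R5:  consuming c, d(l, l);  v := join(c, d(d(join(j, j, j), join(c, j)), join(c, c, l, l, l)), d(join(c, c, l), join(l, l)), d(l, c), l)
Every leftover argument binds to the variable; the entire application is replaced.
Result:  join(c, d(c, l), d(d(join(j, j, j), join(c, j)), join(c, c, l, l, l)), d(join(c, c, l), join(l, l)), d(l, c), l, l)

Answer: join(c, d(c, l), d(d(join(j, j, j), join(c, j)), join(c, c, l, l, l)), d(join(c, c, l), join(l, l)), d(l, c), l, l)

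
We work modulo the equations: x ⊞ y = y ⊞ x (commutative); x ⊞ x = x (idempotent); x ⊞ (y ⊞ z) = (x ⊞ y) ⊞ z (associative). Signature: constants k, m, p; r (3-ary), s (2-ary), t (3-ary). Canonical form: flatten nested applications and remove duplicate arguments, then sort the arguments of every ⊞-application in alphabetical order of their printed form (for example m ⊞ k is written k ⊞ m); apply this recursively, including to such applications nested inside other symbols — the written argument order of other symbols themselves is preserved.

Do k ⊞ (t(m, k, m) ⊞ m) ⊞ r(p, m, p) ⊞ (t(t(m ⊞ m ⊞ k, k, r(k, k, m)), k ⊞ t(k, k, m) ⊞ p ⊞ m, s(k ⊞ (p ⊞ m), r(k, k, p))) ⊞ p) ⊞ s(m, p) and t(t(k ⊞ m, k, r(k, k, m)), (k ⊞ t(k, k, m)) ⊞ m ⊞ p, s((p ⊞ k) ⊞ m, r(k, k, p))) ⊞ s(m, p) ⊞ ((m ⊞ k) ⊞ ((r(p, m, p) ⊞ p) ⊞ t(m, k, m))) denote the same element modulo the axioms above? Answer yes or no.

Left:  k ⊞ (t(m, k, m) ⊞ m) ⊞ r(p, m, p) ⊞ (t(t(m ⊞ m ⊞ k, k, r(k, k, m)), k ⊞ t(k, k, m) ⊞ p ⊞ m, s(k ⊞ (p ⊞ m), r(k, k, p))) ⊞ p) ⊞ s(m, p)
  Un-nest:  k ⊞ t(m, k, m) ⊞ m ⊞ r(p, m, p) ⊞ t(t(m ⊞ m ⊞ k, k, r(k, k, m)), k ⊞ t(k, k, m) ⊞ p ⊞ m, s(k ⊞ (p ⊞ m), r(k, k, p))) ⊞ p ⊞ s(m, p)
  Simplify inside:  t(t(m ⊞ m ⊞ k, k, r(k, k, m)), k ⊞ t(k, k, m) ⊞ p ⊞ m, s(k ⊞ (p ⊞ m), r(k, k, p)))  →  t(t(k ⊞ m, k, r(k, k, m)), k ⊞ m ⊞ p ⊞ t(k, k, m), s(k ⊞ m ⊞ p, r(k, k, p)))
  Sort:  k ⊞ m ⊞ p ⊞ r(p, m, p) ⊞ s(m, p) ⊞ t(m, k, m) ⊞ t(t(k ⊞ m, k, r(k, k, m)), k ⊞ m ⊞ p ⊞ t(k, k, m), s(k ⊞ m ⊞ p, r(k, k, p)))
Right:  t(t(k ⊞ m, k, r(k, k, m)), (k ⊞ t(k, k, m)) ⊞ m ⊞ p, s((p ⊞ k) ⊞ m, r(k, k, p))) ⊞ s(m, p) ⊞ ((m ⊞ k) ⊞ ((r(p, m, p) ⊞ p) ⊞ t(m, k, m)))
  Merge nested applications:  t(t(k ⊞ m, k, r(k, k, m)), (k ⊞ t(k, k, m)) ⊞ m ⊞ p, s((p ⊞ k) ⊞ m, r(k, k, p))) ⊞ s(m, p) ⊞ m ⊞ k ⊞ r(p, m, p) ⊞ p ⊞ t(m, k, m)
  Canonicalize subterm:  t(t(k ⊞ m, k, r(k, k, m)), (k ⊞ t(k, k, m)) ⊞ m ⊞ p, s((p ⊞ k) ⊞ m, r(k, k, p)))  →  t(t(k ⊞ m, k, r(k, k, m)), k ⊞ m ⊞ p ⊞ t(k, k, m), s(k ⊞ m ⊞ p, r(k, k, p)))
  Sort arguments:  k ⊞ m ⊞ p ⊞ r(p, m, p) ⊞ s(m, p) ⊞ t(m, k, m) ⊞ t(t(k ⊞ m, k, r(k, k, m)), k ⊞ m ⊞ p ⊞ t(k, k, m), s(k ⊞ m ⊞ p, r(k, k, p)))

Answer: yes — both canonical forms are k ⊞ m ⊞ p ⊞ r(p, m, p) ⊞ s(m, p) ⊞ t(m, k, m) ⊞ t(t(k ⊞ m, k, r(k, k, m)), k ⊞ m ⊞ p ⊞ t(k, k, m), s(k ⊞ m ⊞ p, r(k, k, p)))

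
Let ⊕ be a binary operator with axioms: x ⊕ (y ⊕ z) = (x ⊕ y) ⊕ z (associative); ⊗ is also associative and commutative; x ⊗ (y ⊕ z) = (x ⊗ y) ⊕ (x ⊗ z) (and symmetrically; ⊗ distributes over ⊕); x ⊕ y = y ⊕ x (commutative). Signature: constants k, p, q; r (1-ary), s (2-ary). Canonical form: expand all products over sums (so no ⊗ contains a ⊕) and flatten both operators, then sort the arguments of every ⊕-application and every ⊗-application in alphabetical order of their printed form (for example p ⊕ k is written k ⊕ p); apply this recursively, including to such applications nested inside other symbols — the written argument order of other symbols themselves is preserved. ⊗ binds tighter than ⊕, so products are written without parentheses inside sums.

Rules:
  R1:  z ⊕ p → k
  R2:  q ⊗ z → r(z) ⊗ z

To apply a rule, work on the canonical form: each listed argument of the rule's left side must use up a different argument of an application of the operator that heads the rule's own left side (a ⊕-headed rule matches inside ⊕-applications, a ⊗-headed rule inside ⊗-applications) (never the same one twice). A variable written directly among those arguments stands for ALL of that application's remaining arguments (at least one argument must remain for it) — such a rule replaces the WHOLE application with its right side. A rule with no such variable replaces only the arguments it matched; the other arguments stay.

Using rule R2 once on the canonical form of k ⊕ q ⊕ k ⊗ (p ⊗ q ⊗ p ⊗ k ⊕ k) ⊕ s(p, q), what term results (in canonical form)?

Answer: k ⊕ k ⊗ k ⊕ k ⊗ k ⊗ p ⊗ p ⊗ r(k ⊗ k ⊗ p ⊗ p) ⊕ q ⊕ s(p, q)

Derivation:
Canonical form:  k ⊕ k ⊗ k ⊕ k ⊗ k ⊗ p ⊗ p ⊗ q ⊕ q ⊕ s(p, q)
Apply R2:  consuming q;  z := k ⊗ k ⊗ p ⊗ p
Every leftover argument binds to the variable; the entire application is replaced.
Result:  k ⊕ k ⊗ k ⊕ k ⊗ k ⊗ p ⊗ p ⊗ r(k ⊗ k ⊗ p ⊗ p) ⊕ q ⊕ s(p, q)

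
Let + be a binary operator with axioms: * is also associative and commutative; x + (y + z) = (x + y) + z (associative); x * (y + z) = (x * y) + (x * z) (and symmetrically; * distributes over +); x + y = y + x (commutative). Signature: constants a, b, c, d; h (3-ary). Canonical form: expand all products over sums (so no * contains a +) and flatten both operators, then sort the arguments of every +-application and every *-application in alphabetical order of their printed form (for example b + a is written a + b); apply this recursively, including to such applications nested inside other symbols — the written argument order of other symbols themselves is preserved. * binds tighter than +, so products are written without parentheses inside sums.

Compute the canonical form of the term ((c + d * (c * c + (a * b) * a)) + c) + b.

Distribute:  c + c * c * d + a * a * b * d + c + b
Sort:  a * a * b * d + b + c + c + c * c * d

Answer: a * a * b * d + b + c + c + c * c * d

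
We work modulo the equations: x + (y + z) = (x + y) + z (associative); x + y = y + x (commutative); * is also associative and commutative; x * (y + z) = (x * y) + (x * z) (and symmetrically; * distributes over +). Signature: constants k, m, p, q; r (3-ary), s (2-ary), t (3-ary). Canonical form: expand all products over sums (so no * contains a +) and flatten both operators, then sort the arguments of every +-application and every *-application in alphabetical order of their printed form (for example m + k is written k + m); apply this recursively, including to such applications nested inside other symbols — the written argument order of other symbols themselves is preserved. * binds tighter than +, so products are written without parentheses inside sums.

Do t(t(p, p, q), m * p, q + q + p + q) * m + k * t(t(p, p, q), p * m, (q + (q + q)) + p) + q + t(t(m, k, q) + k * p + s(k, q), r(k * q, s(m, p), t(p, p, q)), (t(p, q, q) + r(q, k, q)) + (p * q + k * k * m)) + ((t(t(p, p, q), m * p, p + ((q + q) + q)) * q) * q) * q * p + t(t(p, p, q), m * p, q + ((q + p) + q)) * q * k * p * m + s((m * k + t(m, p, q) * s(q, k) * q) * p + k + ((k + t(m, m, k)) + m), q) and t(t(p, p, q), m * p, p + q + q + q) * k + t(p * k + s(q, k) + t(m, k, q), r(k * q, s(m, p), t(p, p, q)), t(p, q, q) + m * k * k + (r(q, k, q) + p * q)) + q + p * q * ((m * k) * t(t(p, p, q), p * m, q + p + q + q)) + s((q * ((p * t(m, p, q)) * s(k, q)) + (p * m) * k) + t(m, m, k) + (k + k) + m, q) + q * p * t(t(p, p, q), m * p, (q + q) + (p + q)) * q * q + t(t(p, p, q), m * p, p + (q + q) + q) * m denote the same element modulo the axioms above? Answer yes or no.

Left:  t(t(p, p, q), m * p, q + q + p + q) * m + k * t(t(p, p, q), p * m, (q + (q + q)) + p) + q + t(t(m, k, q) + k * p + s(k, q), r(k * q, s(m, p), t(p, p, q)), (t(p, q, q) + r(q, k, q)) + (p * q + k * k * m)) + ((t(t(p, p, q), m * p, p + ((q + q) + q)) * q) * q) * q * p + t(t(p, p, q), m * p, q + ((q + p) + q)) * q * k * p * m + s((m * k + t(m, p, q) * s(q, k) * q) * p + k + ((k + t(m, m, k)) + m), q)
  Expand products over sums:  m * t(t(p, p, q), m * p, p + q + q + q) + k * t(t(p, p, q), m * p, p + q + q + q) + q + t(k * p + s(k, q) + t(m, k, q), r(k * q, s(m, p), t(p, p, q)), k * k * m + p * q + r(q, k, q) + t(p, q, q)) + p * q * q * q * t(t(p, p, q), m * p, p + q + q + q) + k * m * p * q * t(t(p, p, q), m * p, p + q + q + q) + s(k + k + k * m * p + m + p * q * s(q, k) * t(m, p, q) + t(m, m, k), q)
  Order the arguments:  k * m * p * q * t(t(p, p, q), m * p, p + q + q + q) + k * t(t(p, p, q), m * p, p + q + q + q) + m * t(t(p, p, q), m * p, p + q + q + q) + p * q * q * q * t(t(p, p, q), m * p, p + q + q + q) + q + s(k + k + k * m * p + m + p * q * s(q, k) * t(m, p, q) + t(m, m, k), q) + t(k * p + s(k, q) + t(m, k, q), r(k * q, s(m, p), t(p, p, q)), k * k * m + p * q + r(q, k, q) + t(p, q, q))
Right:  t(t(p, p, q), m * p, p + q + q + q) * k + t(p * k + s(q, k) + t(m, k, q), r(k * q, s(m, p), t(p, p, q)), t(p, q, q) + m * k * k + (r(q, k, q) + p * q)) + q + p * q * ((m * k) * t(t(p, p, q), p * m, q + p + q + q)) + s((q * ((p * t(m, p, q)) * s(k, q)) + (p * m) * k) + t(m, m, k) + (k + k) + m, q) + q * p * t(t(p, p, q), m * p, (q + q) + (p + q)) * q * q + t(t(p, p, q), m * p, p + (q + q) + q) * m
  Flatten:  k * t(t(p, p, q), m * p, p + q + q + q) + t(k * p + s(q, k) + t(m, k, q), r(k * q, s(m, p), t(p, p, q)), k * k * m + p * q + r(q, k, q) + t(p, q, q)) + q + k * m * p * q * t(t(p, p, q), m * p, p + q + q + q) + s(k + k + k * m * p + m + p * q * s(k, q) * t(m, p, q) + t(m, m, k), q) + p * q * q * q * t(t(p, p, q), m * p, p + q + q + q) + m * t(t(p, p, q), m * p, p + q + q + q)
  Order the arguments:  k * m * p * q * t(t(p, p, q), m * p, p + q + q + q) + k * t(t(p, p, q), m * p, p + q + q + q) + m * t(t(p, p, q), m * p, p + q + q + q) + p * q * q * q * t(t(p, p, q), m * p, p + q + q + q) + q + s(k + k + k * m * p + m + p * q * s(k, q) * t(m, p, q) + t(m, m, k), q) + t(k * p + s(q, k) + t(m, k, q), r(k * q, s(m, p), t(p, p, q)), k * k * m + p * q + r(q, k, q) + t(p, q, q))

Answer: no — k * m * p * q * t(t(p, p, q), m * p, p + q + q + q) + k * t(t(p, p, q), m * p, p + q + q + q) + m * t(t(p, p, q), m * p, p + q + q + q) + p * q * q * q * t(t(p, p, q), m * p, p + q + q + q) + q + s(k + k + k * m * p + m + p * q * s(q, k) * t(m, p, q) + t(m, m, k), q) + t(k * p + s(k, q) + t(m, k, q), r(k * q, s(m, p), t(p, p, q)), k * k * m + p * q + r(q, k, q) + t(p, q, q)) vs k * m * p * q * t(t(p, p, q), m * p, p + q + q + q) + k * t(t(p, p, q), m * p, p + q + q + q) + m * t(t(p, p, q), m * p, p + q + q + q) + p * q * q * q * t(t(p, p, q), m * p, p + q + q + q) + q + s(k + k + k * m * p + m + p * q * s(k, q) * t(m, p, q) + t(m, m, k), q) + t(k * p + s(q, k) + t(m, k, q), r(k * q, s(m, p), t(p, p, q)), k * k * m + p * q + r(q, k, q) + t(p, q, q))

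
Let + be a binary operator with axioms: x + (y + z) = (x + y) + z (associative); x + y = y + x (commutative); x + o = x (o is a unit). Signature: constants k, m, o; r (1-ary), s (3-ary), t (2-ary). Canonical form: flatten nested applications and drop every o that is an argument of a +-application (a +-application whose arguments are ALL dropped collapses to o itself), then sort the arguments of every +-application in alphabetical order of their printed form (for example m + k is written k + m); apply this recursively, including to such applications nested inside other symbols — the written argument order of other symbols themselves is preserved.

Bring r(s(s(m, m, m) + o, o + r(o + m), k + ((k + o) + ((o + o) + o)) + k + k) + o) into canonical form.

Work inside:  s(s(m, m, m) + o, o + r(o + m), k + ((k + o) + ((o + o) + o)) + k + k) + o
Simplify inside:  s(s(m, m, m) + o, o + r(o + m), k + ((k + o) + ((o + o) + o)) + k + k)  →  s(s(m, m, m), r(m), k + k + k + k)
Units out:  drop o
Sort arguments:  s(s(m, m, m), r(m), k + k + k + k)
Rebuild:  r(s(s(m, m, m), r(m), k + k + k + k))

Answer: r(s(s(m, m, m), r(m), k + k + k + k))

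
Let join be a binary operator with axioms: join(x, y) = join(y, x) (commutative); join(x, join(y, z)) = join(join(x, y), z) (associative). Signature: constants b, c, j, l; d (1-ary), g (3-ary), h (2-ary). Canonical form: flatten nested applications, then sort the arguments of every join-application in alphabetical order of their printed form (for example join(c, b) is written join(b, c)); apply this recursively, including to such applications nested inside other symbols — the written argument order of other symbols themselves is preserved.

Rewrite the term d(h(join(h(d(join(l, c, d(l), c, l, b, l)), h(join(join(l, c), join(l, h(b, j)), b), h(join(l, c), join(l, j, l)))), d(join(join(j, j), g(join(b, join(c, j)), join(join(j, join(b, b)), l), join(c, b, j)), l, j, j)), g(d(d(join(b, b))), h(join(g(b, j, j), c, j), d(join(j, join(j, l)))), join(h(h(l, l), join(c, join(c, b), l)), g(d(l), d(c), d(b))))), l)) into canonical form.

Descend into:  join(h(d(join(l, c, d(l), c, l, b, l)), h(join(join(l, c), join(l, h(b, j)), b), h(join(l, c), join(l, j, l)))), d(join(join(j, j), g(join(b, join(c, j)), join(join(j, join(b, b)), l), join(c, b, j)), l, j, j)), g(d(d(join(b, b))), h(join(g(b, j, j), c, j), d(join(j, join(j, l)))), join(h(h(l, l), join(c, join(c, b), l)), g(d(l), d(c), d(b)))))
Simplify inside:  h(d(join(l, c, d(l), c, l, b, l)), h(join(join(l, c), join(l, h(b, j)), b), h(join(l, c), join(l, j, l))))  →  h(d(join(b, c, c, d(l), l, l, l)), h(join(b, c, h(b, j), l, l), h(join(c, l), join(j, l, l))))
Simplify inside:  d(join(join(j, j), g(join(b, join(c, j)), join(join(j, join(b, b)), l), join(c, b, j)), l, j, j))  →  d(join(g(join(b, c, j), join(b, b, j, l), join(b, c, j)), j, j, j, j, l))
Inside:  g(d(d(join(b, b))), h(join(g(b, j, j), c, j), d(join(j, join(j, l)))), join(h(h(l, l), join(c, join(c, b), l)), g(d(l), d(c), d(b))))  →  g(d(d(join(b, b))), h(join(c, g(b, j, j), j), d(join(j, j, l))), join(g(d(l), d(c), d(b)), h(h(l, l), join(b, c, c, l))))
Sort:  join(d(join(g(join(b, c, j), join(b, b, j, l), join(b, c, j)), j, j, j, j, l)), g(d(d(join(b, b))), h(join(c, g(b, j, j), j), d(join(j, j, l))), join(g(d(l), d(c), d(b)), h(h(l, l), join(b, c, c, l)))), h(d(join(b, c, c, d(l), l, l, l)), h(join(b, c, h(b, j), l, l), h(join(c, l), join(j, l, l)))))
Reassemble:  d(h(join(d(join(g(join(b, c, j), join(b, b, j, l), join(b, c, j)), j, j, j, j, l)), g(d(d(join(b, b))), h(join(c, g(b, j, j), j), d(join(j, j, l))), join(g(d(l), d(c), d(b)), h(h(l, l), join(b, c, c, l)))), h(d(join(b, c, c, d(l), l, l, l)), h(join(b, c, h(b, j), l, l), h(join(c, l), join(j, l, l))))), l))

Answer: d(h(join(d(join(g(join(b, c, j), join(b, b, j, l), join(b, c, j)), j, j, j, j, l)), g(d(d(join(b, b))), h(join(c, g(b, j, j), j), d(join(j, j, l))), join(g(d(l), d(c), d(b)), h(h(l, l), join(b, c, c, l)))), h(d(join(b, c, c, d(l), l, l, l)), h(join(b, c, h(b, j), l, l), h(join(c, l), join(j, l, l))))), l))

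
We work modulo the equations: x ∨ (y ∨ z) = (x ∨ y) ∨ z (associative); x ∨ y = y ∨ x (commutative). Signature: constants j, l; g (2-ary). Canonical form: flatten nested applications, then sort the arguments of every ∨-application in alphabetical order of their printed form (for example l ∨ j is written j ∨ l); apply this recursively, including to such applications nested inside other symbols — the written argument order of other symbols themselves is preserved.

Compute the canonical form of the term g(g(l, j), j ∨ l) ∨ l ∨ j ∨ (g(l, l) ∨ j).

Flatten:  g(g(l, j), j ∨ l) ∨ l ∨ j ∨ g(l, l) ∨ j
Sort arguments:  g(g(l, j), j ∨ l) ∨ g(l, l) ∨ j ∨ j ∨ l

Answer: g(g(l, j), j ∨ l) ∨ g(l, l) ∨ j ∨ j ∨ l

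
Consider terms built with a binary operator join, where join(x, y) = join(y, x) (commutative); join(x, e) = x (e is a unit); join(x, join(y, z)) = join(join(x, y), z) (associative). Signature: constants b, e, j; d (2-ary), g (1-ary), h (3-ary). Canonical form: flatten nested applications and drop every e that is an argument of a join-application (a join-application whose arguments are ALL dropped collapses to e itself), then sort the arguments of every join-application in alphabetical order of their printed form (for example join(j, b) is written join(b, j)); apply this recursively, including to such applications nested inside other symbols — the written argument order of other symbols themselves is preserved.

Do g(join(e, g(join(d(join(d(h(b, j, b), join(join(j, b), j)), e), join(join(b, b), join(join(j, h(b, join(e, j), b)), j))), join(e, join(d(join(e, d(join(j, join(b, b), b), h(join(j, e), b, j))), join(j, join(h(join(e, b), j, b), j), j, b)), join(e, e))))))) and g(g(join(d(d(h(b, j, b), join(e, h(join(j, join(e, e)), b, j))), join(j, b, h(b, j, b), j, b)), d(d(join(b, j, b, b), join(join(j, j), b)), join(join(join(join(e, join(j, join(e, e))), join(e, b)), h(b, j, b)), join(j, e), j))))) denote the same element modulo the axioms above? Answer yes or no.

Left:  g(join(e, g(join(d(join(d(h(b, j, b), join(join(j, b), j)), e), join(join(b, b), join(join(j, h(b, join(e, j), b)), j))), join(e, join(d(join(e, d(join(j, join(b, b), b), h(join(j, e), b, j))), join(j, join(h(join(e, b), j, b), j), j, b)), join(e, e)))))))
  Focus inside:  join(e, g(join(d(join(d(h(b, j, b), join(join(j, b), j)), e), join(join(b, b), join(join(j, h(b, join(e, j), b)), j))), join(e, join(d(join(e, d(join(j, join(b, b), b), h(join(j, e), b, j))), join(j, join(h(join(e, b), j, b), j), j, b)), join(e, e))))))
  Inside:  g(join(d(join(d(h(b, j, b), join(join(j, b), j)), e), join(join(b, b), join(join(j, h(b, join(e, j), b)), j))), join(e, join(d(join(e, d(join(j, join(b, b), b), h(join(j, e), b, j))), join(j, join(h(join(e, b), j, b), j), j, b)), join(e, e)))))  →  g(join(d(d(h(b, j, b), join(b, j, j)), join(b, b, h(b, j, b), j, j)), d(d(join(b, b, b, j), h(j, b, j)), join(b, h(b, j, b), j, j, j))))
  Drop the unit:  drop e
  Order the arguments:  g(join(d(d(h(b, j, b), join(b, j, j)), join(b, b, h(b, j, b), j, j)), d(d(join(b, b, b, j), h(j, b, j)), join(b, h(b, j, b), j, j, j))))
  Put back:  g(g(join(d(d(h(b, j, b), join(b, j, j)), join(b, b, h(b, j, b), j, j)), d(d(join(b, b, b, j), h(j, b, j)), join(b, h(b, j, b), j, j, j)))))
Right:  g(g(join(d(d(h(b, j, b), join(e, h(join(j, join(e, e)), b, j))), join(j, b, h(b, j, b), j, b)), d(d(join(b, j, b, b), join(join(j, j), b)), join(join(join(join(e, join(j, join(e, e))), join(e, b)), h(b, j, b)), join(j, e), j)))))
  Focus inside:  join(d(d(h(b, j, b), join(e, h(join(j, join(e, e)), b, j))), join(j, b, h(b, j, b), j, b)), d(d(join(b, j, b, b), join(join(j, j), b)), join(join(join(join(e, join(j, join(e, e))), join(e, b)), h(b, j, b)), join(j, e), j)))
  Inside:  d(d(h(b, j, b), join(e, h(join(j, join(e, e)), b, j))), join(j, b, h(b, j, b), j, b))  →  d(d(h(b, j, b), h(j, b, j)), join(b, b, h(b, j, b), j, j))
  Simplify inside:  d(d(join(b, j, b, b), join(join(j, j), b)), join(join(join(join(e, join(j, join(e, e))), join(e, b)), h(b, j, b)), join(j, e), j))  →  d(d(join(b, b, b, j), join(b, j, j)), join(b, h(b, j, b), j, j, j))
  Order the arguments:  join(d(d(h(b, j, b), h(j, b, j)), join(b, b, h(b, j, b), j, j)), d(d(join(b, b, b, j), join(b, j, j)), join(b, h(b, j, b), j, j, j)))
  Rebuild:  g(g(join(d(d(h(b, j, b), h(j, b, j)), join(b, b, h(b, j, b), j, j)), d(d(join(b, b, b, j), join(b, j, j)), join(b, h(b, j, b), j, j, j)))))

Answer: no — g(g(join(d(d(h(b, j, b), join(b, j, j)), join(b, b, h(b, j, b), j, j)), d(d(join(b, b, b, j), h(j, b, j)), join(b, h(b, j, b), j, j, j))))) vs g(g(join(d(d(h(b, j, b), h(j, b, j)), join(b, b, h(b, j, b), j, j)), d(d(join(b, b, b, j), join(b, j, j)), join(b, h(b, j, b), j, j, j)))))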